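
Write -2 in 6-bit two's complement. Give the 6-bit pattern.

111110

|-2| = 2 = 000010 in 6 bits.
Invert the bits: 111101. Add 1: 111110.
Check: 111110 reads as 62 − 64 = -2.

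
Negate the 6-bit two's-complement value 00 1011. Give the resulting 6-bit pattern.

Invert: 110100. Add 1: 110101.
Check: 001011 = 11, 110101 = -11.

110101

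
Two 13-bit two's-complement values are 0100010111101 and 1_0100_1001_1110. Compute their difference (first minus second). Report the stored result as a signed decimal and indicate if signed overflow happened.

0100010111101 = 2237 (signed)
1_0100_1001_1110 → 1010010011110 = -2914 (signed)
Subtract via negate-and-add: invert 1010010011110 + 1 = 0101101100010 (i.e. 2914).
  0100010111101
+ 0101101100010
= 1010000011111
Result 1010000011111: MSB = 1 → 5151 − 8192 = -3041.
Both addends (after negating the subtrahend) are non-negative but the stored result is negative: signed overflow. The true value 2237 − (-2914) = 5151 lies outside [-4096, 4095].

-3041; overflow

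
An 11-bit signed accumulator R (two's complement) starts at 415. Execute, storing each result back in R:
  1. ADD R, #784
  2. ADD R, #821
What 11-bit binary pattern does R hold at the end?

Start: R = 415 = 00110011111.
R = 415 + 784 = 1199; wraps to -849 = 10010101111
R = -849 + 821 = -28 = 11111100100

11111100100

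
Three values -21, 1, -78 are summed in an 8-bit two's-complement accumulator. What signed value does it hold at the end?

-98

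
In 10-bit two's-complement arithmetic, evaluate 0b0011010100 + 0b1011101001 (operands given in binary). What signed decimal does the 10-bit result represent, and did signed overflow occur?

0b0011010100 → 0011010100 = 212 (signed)
0b1011101001 → 1011101001 = -279 (signed)
  0011010100
+ 1011101001
= 1110111101
Result 1110111101: MSB = 1 → 957 − 1024 = -67.
Addends have opposite signs, so signed overflow cannot occur.

-67; no overflow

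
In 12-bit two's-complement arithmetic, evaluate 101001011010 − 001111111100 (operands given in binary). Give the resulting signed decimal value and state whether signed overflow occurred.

1630; overflow

101001011010 = -1446 (signed)
001111111100 = 1020 (signed)
Subtract via negate-and-add: invert 001111111100 + 1 = 110000000100 (i.e. -1020).
  101001011010
+ 110000000100
= 011001011110  (discard carry-out 1)
Result 011001011110: MSB = 0 → value 1630.
Both addends (after negating the subtrahend) are negative but the stored result is non-negative: signed overflow. The true value -1446 − 1020 = -2466 lies outside [-2048, 2047].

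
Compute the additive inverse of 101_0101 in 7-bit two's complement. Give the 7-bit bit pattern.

Invert: 0101010. Add 1: 0101011.

0101011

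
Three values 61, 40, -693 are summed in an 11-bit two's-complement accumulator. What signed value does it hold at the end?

-592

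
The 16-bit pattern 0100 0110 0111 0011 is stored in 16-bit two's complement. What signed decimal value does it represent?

MSB is 0, so the value is non-negative: 0100011001110011 = 18035.

18035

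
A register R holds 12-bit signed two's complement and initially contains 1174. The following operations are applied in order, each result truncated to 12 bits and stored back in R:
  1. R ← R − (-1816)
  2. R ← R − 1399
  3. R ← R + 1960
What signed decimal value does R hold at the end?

Start: R = 1174 = 010010010110.
R = 1174 − (-1816) = 2990; wraps to -1106 = 101110101110
R = -1106 − 1399 = -2505; wraps to 1591 = 011000110111
R = 1591 + 1960 = 3551; wraps to -545 = 110111011111

-545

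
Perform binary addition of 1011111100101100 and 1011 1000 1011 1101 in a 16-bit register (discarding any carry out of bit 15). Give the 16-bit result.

  1011111100101100
+ 1011100010111101
= 0111011111101001  (discard carry-out 1)

0111011111101001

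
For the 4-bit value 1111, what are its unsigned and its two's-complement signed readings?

Unsigned: 1111 = 15.
Signed: MSB=1 → 15 − 16 = -1.

unsigned = 15, signed = -1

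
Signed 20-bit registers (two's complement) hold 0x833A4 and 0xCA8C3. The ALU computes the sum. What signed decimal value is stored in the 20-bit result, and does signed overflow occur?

318567; overflow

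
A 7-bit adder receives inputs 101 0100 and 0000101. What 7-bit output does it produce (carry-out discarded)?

1011001

  1010100
+ 0000101
= 1011001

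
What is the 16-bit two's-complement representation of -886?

1111110010001010

|-886| = 886 = 0000001101110110 in 16 bits.
Invert the bits: 1111110010001001. Add 1: 1111110010001010.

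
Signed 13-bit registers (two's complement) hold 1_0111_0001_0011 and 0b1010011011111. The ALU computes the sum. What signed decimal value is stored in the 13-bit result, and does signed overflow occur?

3058; overflow

1_0111_0001_0011 → 1011100010011 = -2285 (signed)
0b1010011011111 → 1010011011111 = -2849 (signed)
  1011100010011
+ 1010011011111
= 0101111110010  (discard carry-out 1)
Result 0101111110010: MSB = 0 → value 3058.
Both addends are negative but the stored result is non-negative: signed overflow. The true value -2285 + (-2849) = -5134 lies outside [-4096, 4095].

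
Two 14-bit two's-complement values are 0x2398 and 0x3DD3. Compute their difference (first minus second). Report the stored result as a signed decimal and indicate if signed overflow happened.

-6715; no overflow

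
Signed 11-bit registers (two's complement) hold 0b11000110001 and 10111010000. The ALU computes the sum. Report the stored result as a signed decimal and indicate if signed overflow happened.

-1023; no overflow

0b11000110001 → 11000110001 = -463 (signed)
10111010000 = -560 (signed)
  11000110001
+ 10111010000
= 10000000001  (discard carry-out 1)
Result 10000000001: MSB = 1 → 1025 − 2048 = -1023.
Both addends are negative and so is the stored result: no signed overflow.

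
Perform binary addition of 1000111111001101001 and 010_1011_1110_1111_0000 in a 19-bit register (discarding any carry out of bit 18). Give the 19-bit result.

1110011110101011001

  1000111111001101001
+ 0101011111011110000
= 1110011110101011001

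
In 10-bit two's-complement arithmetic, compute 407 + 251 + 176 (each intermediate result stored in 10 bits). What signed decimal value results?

407 + 251 = 658 → wraps to -366 (1010010010)
-366 + 176 = -190 (1101000010)

-190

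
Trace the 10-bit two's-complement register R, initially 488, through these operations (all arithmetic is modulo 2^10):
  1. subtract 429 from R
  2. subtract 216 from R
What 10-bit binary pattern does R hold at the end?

1101100011

Start: R = 488 = 0111101000.
R = 488 − 429 = 59 = 0000111011
R = 59 − 216 = -157 = 1101100011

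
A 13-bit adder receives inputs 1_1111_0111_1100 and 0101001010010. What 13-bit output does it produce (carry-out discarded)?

0100111001110

  1111101111100
+ 0101001010010
= 0100111001110  (discard carry-out 1)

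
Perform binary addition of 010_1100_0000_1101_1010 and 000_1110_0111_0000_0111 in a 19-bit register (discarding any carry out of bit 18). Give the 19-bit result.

  0101100000011011010
+ 0001110011100000111
= 0111010011111100001

0111010011111100001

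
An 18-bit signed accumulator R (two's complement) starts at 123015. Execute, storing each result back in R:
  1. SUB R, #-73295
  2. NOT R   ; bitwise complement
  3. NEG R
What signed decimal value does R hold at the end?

Start: R = 123015 = 011110000010000111.
R = 123015 − (-73295) = 196310; wraps to -65834 = 101111111011010110
R = NOT 101111111011010110 = 010000000100101001 = 65833
R = −(65833) = -65833 = 101111111011010111

-65833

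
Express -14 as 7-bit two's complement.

1110010

|-14| = 14 = 0001110 in 7 bits.
Invert the bits: 1110001. Add 1: 1110010.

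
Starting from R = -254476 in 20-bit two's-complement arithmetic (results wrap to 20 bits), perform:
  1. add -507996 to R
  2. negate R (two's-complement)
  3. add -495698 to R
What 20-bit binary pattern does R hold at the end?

Start: R = -254476 = 11000001110111110100.
R = -254476 + (-507996) = -762472; wraps to 286104 = 01000101110110011000
R = −(286104) = -286104 = 10111010001001101000
R = -286104 + (-495698) = -781802; wraps to 266774 = 01000001001000010110

01000001001000010110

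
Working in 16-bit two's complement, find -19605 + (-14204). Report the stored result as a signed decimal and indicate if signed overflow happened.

-19605 → 1011001101101011
-14204 → 1100100010000100
  1011001101101011
+ 1100100010000100
= 0111101111101111  (discard carry-out 1)
Result 0111101111101111: MSB = 0 → value 31727.
Both addends are negative but the stored result is non-negative: signed overflow. The true value -19605 + (-14204) = -33809 lies outside [-32768, 32767].

31727; overflow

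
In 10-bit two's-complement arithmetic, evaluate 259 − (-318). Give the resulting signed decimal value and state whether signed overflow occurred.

-447; overflow

259 → 0100000011
-318 → 1011000010
Subtract via negate-and-add: invert 1011000010 + 1 = 0100111110 (i.e. 318).
  0100000011
+ 0100111110
= 1001000001
Result 1001000001: MSB = 1 → 577 − 1024 = -447.
Both addends (after negating the subtrahend) are non-negative but the stored result is negative: signed overflow. The true value 259 − (-318) = 577 lies outside [-512, 511].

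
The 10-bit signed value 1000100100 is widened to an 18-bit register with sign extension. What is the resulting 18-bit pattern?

MSB of 1000100100 is 1; replicate it into the new high bits.
11111111|1000100100 → 111111111000100100 (still -476).

111111111000100100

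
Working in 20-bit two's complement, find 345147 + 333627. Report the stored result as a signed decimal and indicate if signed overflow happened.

345147 → 01010100010000111011
333627 → 01010001011100111011
  01010100010000111011
+ 01010001011100111011
= 10100101101101110110
Result 10100101101101110110: MSB = 1 → 678774 − 1048576 = -369802.
Both addends are non-negative but the stored result is negative: signed overflow. The true value 345147 + 333627 = 678774 lies outside [-524288, 524287].

-369802; overflow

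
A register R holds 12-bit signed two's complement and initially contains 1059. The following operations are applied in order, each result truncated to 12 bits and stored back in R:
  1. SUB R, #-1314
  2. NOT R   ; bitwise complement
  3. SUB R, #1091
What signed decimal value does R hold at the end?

631

Start: R = 1059 = 010000100011.
R = 1059 − (-1314) = 2373; wraps to -1723 = 100101000101
R = NOT 100101000101 = 011010111010 = 1722
R = 1722 − 1091 = 631 = 001001110111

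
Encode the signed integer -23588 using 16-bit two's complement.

|-23588| = 23588 = 0101110000100100 in 16 bits.
Invert the bits: 1010001111011011. Add 1: 1010001111011100.

1010001111011100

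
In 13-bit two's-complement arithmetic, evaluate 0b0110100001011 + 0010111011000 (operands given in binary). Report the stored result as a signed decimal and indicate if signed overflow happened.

0b0110100001011 → 0110100001011 = 3339 (signed)
0010111011000 = 1496 (signed)
  0110100001011
+ 0010111011000
= 1001011100011
Result 1001011100011: MSB = 1 → 4835 − 8192 = -3357.
Both addends are non-negative but the stored result is negative: signed overflow. The true value 3339 + 1496 = 4835 lies outside [-4096, 4095].

-3357; overflow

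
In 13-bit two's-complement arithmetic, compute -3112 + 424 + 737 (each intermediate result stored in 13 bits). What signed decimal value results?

-1951

-3112 + 424 = -2688 (1010110000000)
-2688 + 737 = -1951 (1100001100001)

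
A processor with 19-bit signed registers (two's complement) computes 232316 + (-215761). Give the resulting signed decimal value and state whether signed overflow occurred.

16555; no overflow

232316 → 0111000101101111100
-215761 → 1001011010100101111
  0111000101101111100
+ 1001011010100101111
= 0000100000010101011  (discard carry-out 1)
Result 0000100000010101011: MSB = 0 → value 16555.
Addends have opposite signs, so signed overflow cannot occur.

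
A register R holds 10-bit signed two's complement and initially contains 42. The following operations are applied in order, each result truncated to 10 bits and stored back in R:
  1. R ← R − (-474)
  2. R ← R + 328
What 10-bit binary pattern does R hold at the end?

1101001100

Start: R = 42 = 0000101010.
R = 42 − (-474) = 516; wraps to -508 = 1000000100
R = -508 + 328 = -180 = 1101001100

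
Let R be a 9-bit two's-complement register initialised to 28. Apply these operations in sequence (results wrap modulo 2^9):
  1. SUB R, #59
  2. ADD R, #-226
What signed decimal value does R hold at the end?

Start: R = 28 = 000011100.
R = 28 − 59 = -31 = 111100001
R = -31 + (-226) = -257; wraps to 255 = 011111111

255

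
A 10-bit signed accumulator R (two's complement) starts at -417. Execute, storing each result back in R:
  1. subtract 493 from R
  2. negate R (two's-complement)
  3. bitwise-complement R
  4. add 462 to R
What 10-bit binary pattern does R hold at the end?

Start: R = -417 = 1001011111.
R = -417 − 493 = -910; wraps to 114 = 0001110010
R = −(114) = -114 = 1110001110
R = NOT 1110001110 = 0001110001 = 113
R = 113 + 462 = 575; wraps to -449 = 1000111111

1000111111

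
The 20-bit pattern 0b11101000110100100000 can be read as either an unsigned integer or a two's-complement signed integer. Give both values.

unsigned = 953632, signed = -94944

Unsigned: 11101000110100100000 = 953632.
Signed: MSB=1 → 953632 − 1048576 = -94944.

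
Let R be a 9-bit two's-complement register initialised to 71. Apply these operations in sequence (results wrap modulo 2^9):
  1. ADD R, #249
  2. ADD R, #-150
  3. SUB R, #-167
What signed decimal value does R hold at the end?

-175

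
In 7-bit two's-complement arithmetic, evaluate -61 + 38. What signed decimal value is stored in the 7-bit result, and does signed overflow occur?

-23; no overflow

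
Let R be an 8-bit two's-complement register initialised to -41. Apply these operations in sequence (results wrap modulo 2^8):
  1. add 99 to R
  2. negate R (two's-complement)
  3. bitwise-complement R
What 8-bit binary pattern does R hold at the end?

00111001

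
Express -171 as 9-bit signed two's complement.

|-171| = 171 = 010101011 in 9 bits.
Invert the bits: 101010100. Add 1: 101010101.

101010101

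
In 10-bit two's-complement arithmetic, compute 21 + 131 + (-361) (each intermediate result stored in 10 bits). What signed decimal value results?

-209

21 + 131 = 152 (0010011000)
152 + (-361) = -209 (1100101111)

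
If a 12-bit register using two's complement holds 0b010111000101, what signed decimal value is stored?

MSB is 0, so the value is non-negative: 010111000101 = 1477.

1477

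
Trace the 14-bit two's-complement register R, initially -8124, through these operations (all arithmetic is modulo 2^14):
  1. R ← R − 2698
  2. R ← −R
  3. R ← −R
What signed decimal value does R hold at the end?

5562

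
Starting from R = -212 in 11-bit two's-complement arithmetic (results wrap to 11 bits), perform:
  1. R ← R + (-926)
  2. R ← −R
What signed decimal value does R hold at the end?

-910

Start: R = -212 = 11100101100.
R = -212 + (-926) = -1138; wraps to 910 = 01110001110
R = −(910) = -910 = 10001110010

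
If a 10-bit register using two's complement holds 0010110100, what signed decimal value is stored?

180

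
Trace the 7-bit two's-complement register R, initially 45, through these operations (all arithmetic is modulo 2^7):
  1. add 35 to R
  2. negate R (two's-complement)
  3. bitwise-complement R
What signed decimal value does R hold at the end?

-49

Start: R = 45 = 0101101.
R = 45 + 35 = 80; wraps to -48 = 1010000
R = −(-48) = 48 = 0110000
R = NOT 0110000 = 1001111 = -49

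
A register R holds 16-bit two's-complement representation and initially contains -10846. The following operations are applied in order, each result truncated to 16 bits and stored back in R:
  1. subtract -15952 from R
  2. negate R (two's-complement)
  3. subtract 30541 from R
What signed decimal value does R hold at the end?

Start: R = -10846 = 1101010110100010.
R = -10846 − (-15952) = 5106 = 0001001111110010
R = −(5106) = -5106 = 1110110000001110
R = -5106 − 30541 = -35647; wraps to 29889 = 0111010011000001

29889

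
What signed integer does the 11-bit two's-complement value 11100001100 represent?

-244

MSB is 1, so the value is negative.
Invert: 00011110011. Add 1: 00011110100 = 244. So the value is −244.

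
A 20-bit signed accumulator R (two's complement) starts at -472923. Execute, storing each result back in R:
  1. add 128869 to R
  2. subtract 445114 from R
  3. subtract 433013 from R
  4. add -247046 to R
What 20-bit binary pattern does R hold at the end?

10011001010011010101

Start: R = -472923 = 10001100100010100101.
R = -472923 + 128869 = -344054 = 10101100000000001010
R = -344054 − 445114 = -789168; wraps to 259408 = 00111111010101010000
R = 259408 − 433013 = -173605 = 11010101100111011011
R = -173605 + (-247046) = -420651 = 10011001010011010101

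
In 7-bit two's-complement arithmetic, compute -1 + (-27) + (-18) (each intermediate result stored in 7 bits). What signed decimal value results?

-46

-1 + (-27) = -28 (1100100)
-28 + (-18) = -46 (1010010)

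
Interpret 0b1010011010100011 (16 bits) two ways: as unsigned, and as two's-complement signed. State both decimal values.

unsigned = 42659, signed = -22877

Unsigned: 1010011010100011 = 42659.
Signed: MSB=1 → 42659 − 65536 = -22877.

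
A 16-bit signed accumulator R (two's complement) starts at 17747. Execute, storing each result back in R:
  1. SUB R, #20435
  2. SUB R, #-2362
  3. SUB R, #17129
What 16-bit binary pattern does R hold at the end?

1011101111010001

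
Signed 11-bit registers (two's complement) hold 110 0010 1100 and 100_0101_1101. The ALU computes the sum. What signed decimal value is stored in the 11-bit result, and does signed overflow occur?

110 0010 1100 → 11000101100 = -468 (signed)
100_0101_1101 → 10001011101 = -931 (signed)
  11000101100
+ 10001011101
= 01010001001  (discard carry-out 1)
Result 01010001001: MSB = 0 → value 649.
Both addends are negative but the stored result is non-negative: signed overflow. The true value -468 + (-931) = -1399 lies outside [-1024, 1023].

649; overflow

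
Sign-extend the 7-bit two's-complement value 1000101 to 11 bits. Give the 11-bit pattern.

11111000101

MSB of 1000101 is 1; replicate it into the new high bits.
1111|1000101 → 11111000101 (still -59).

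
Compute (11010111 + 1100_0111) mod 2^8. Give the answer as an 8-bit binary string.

10011110

  11010111
+ 11000111
= 10011110  (discard carry-out 1)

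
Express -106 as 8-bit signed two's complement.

|-106| = 106 = 01101010 in 8 bits.
Invert the bits: 10010101. Add 1: 10010110.
Check: 10010110 reads as 150 − 256 = -106.

10010110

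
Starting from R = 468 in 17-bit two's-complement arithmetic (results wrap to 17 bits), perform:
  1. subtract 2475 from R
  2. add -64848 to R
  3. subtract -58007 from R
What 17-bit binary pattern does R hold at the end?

11101110101110000

Start: R = 468 = 00000000111010100.
R = 468 − 2475 = -2007 = 11111100000101001
R = -2007 + (-64848) = -66855; wraps to 64217 = 01111101011011001
R = 64217 − (-58007) = 122224; wraps to -8848 = 11101110101110000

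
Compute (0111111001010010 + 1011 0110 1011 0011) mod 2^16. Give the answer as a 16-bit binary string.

0011010100000101

  0111111001010010
+ 1011011010110011
= 0011010100000101  (discard carry-out 1)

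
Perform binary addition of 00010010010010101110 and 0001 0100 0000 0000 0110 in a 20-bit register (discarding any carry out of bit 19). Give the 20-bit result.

  00010010010010101110
+ 00010100000000000110
= 00100110010010110100

00100110010010110100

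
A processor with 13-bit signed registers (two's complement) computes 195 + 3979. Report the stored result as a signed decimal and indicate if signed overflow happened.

-4018; overflow

195 → 0000011000011
3979 → 0111110001011
  0000011000011
+ 0111110001011
= 1000001001110
Result 1000001001110: MSB = 1 → 4174 − 8192 = -4018.
Both addends are non-negative but the stored result is negative: signed overflow. The true value 195 + 3979 = 4174 lies outside [-4096, 4095].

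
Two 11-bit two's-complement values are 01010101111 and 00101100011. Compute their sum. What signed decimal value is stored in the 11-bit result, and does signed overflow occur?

01010101111 = 687 (signed)
00101100011 = 355 (signed)
  01010101111
+ 00101100011
= 10000010010
Result 10000010010: MSB = 1 → 1042 − 2048 = -1006.
Both addends are non-negative but the stored result is negative: signed overflow. The true value 687 + 355 = 1042 lies outside [-1024, 1023].

-1006; overflow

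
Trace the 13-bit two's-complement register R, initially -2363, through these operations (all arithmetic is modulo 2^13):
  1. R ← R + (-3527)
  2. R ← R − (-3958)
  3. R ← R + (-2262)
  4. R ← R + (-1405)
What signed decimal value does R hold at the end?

2593

Start: R = -2363 = 1011011000101.
R = -2363 + (-3527) = -5890; wraps to 2302 = 0100011111110
R = 2302 − (-3958) = 6260; wraps to -1932 = 1100001110100
R = -1932 + (-2262) = -4194; wraps to 3998 = 0111110011110
R = 3998 + (-1405) = 2593 = 0101000100001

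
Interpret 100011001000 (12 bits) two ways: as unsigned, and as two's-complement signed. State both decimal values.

Unsigned: 100011001000 = 2248.
Signed: MSB=1 → 2248 − 4096 = -1848.

unsigned = 2248, signed = -1848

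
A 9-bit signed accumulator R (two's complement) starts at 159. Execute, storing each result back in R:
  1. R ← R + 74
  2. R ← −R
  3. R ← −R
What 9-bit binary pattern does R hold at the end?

Start: R = 159 = 010011111.
R = 159 + 74 = 233 = 011101001
R = −(233) = -233 = 100010111
R = −(-233) = 233 = 011101001

011101001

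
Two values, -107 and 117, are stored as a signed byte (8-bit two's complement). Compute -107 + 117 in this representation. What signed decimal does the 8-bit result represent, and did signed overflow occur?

-107 → 10010101
117 → 01110101
  10010101
+ 01110101
= 00001010  (discard carry-out 1)
Result 00001010: MSB = 0 → value 10.
Addends have opposite signs, so signed overflow cannot occur.

10; no overflow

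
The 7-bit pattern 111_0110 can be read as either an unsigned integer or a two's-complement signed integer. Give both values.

unsigned = 118, signed = -10

Unsigned: 1110110 = 118.
Signed: MSB=1 → 118 − 128 = -10.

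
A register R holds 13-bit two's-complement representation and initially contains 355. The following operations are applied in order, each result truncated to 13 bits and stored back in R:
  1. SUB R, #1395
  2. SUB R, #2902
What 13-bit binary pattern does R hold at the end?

Start: R = 355 = 0000101100011.
R = 355 − 1395 = -1040 = 1101111110000
R = -1040 − 2902 = -3942 = 1000010011010

1000010011010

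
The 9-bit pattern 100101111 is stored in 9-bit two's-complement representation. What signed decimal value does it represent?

-209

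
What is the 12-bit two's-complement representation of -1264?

|-1264| = 1264 = 010011110000 in 12 bits.
Invert the bits: 101100001111. Add 1: 101100010000.
Check: 101100010000 reads as 2832 − 4096 = -1264.

101100010000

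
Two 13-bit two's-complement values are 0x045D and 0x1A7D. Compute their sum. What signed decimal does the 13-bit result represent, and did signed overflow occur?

-294; no overflow

0x045D = 0010001011101 = 1117 (signed)
0x1A7D = 1101001111101 = -1411 (signed)
  0010001011101
+ 1101001111101
= 1111011011010
Result 1111011011010: MSB = 1 → 7898 − 8192 = -294.
Addends have opposite signs, so signed overflow cannot occur.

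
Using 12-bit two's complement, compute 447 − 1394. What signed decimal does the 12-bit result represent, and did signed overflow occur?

-947; no overflow

447 → 000110111111
1394 → 010101110010
Subtract via negate-and-add: invert 010101110010 + 1 = 101010001110 (i.e. -1394).
  000110111111
+ 101010001110
= 110001001101
Result 110001001101: MSB = 1 → 3149 − 4096 = -947.
Addends (after negating the subtrahend) have opposite signs, so signed overflow cannot occur.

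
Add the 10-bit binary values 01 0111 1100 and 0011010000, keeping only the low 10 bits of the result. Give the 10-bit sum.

1001001100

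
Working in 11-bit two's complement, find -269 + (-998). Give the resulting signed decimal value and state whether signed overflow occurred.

781; overflow

-269 → 11011110011
-998 → 10000011010
  11011110011
+ 10000011010
= 01100001101  (discard carry-out 1)
Result 01100001101: MSB = 0 → value 781.
Both addends are negative but the stored result is non-negative: signed overflow. The true value -269 + (-998) = -1267 lies outside [-1024, 1023].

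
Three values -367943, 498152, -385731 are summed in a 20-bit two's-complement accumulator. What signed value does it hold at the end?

-255522

-367943 + 498152 = 130209 (00011111110010100001)
130209 + (-385731) = -255522 (11000001100111011110)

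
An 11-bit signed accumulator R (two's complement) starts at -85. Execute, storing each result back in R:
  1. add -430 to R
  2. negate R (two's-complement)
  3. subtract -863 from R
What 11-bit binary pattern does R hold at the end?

Start: R = -85 = 11110101011.
R = -85 + (-430) = -515 = 10111111101
R = −(-515) = 515 = 01000000011
R = 515 − (-863) = 1378; wraps to -670 = 10101100010

10101100010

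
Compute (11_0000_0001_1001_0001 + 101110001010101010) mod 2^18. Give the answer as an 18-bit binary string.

011110010000111011

  110000000110010001
+ 101110001010101010
= 011110010000111011  (discard carry-out 1)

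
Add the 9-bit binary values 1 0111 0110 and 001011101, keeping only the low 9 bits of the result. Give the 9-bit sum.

  101110110
+ 001011101
= 111010011

111010011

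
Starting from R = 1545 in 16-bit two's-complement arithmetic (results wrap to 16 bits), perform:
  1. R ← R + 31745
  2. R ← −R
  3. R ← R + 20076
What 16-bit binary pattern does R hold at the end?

Start: R = 1545 = 0000011000001001.
R = 1545 + 31745 = 33290; wraps to -32246 = 1000001000001010
R = −(-32246) = 32246 = 0111110111110110
R = 32246 + 20076 = 52322; wraps to -13214 = 1100110001100010

1100110001100010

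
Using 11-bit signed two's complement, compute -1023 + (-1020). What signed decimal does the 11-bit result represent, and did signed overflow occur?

5; overflow

-1023 → 10000000001
-1020 → 10000000100
  10000000001
+ 10000000100
= 00000000101  (discard carry-out 1)
Result 00000000101: MSB = 0 → value 5.
Both addends are negative but the stored result is non-negative: signed overflow. The true value -1023 + (-1020) = -2043 lies outside [-1024, 1023].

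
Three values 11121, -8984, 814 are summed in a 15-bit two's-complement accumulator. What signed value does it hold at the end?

2951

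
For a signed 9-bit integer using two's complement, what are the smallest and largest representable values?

Minimum: −2^8 = -256.
Maximum: 2^8 − 1 = 255.

min = -256, max = 255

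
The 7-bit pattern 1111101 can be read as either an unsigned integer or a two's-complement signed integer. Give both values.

Unsigned: 1111101 = 125.
Signed: MSB=1 → 125 − 128 = -3.

unsigned = 125, signed = -3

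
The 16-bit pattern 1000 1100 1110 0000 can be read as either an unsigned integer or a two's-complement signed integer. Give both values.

unsigned = 36064, signed = -29472

Unsigned: 1000110011100000 = 36064.
Signed: MSB=1 → 36064 − 65536 = -29472.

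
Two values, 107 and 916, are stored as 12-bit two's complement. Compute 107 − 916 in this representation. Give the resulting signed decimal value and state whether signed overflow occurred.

107 → 000001101011
916 → 001110010100
Subtract via negate-and-add: invert 001110010100 + 1 = 110001101100 (i.e. -916).
  000001101011
+ 110001101100
= 110011010111
Result 110011010111: MSB = 1 → 3287 − 4096 = -809.
Addends (after negating the subtrahend) have opposite signs, so signed overflow cannot occur.

-809; no overflow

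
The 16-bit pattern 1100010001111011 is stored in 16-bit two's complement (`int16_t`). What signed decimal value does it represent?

MSB is 1, so the value is negative.
Invert: 0011101110000100. Add 1: 0011101110000101 = 15237. So the value is −15237.

-15237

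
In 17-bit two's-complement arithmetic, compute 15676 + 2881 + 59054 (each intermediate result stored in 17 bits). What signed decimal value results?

-53461

15676 + 2881 = 18557 (00100100001111101)
18557 + 59054 = 77611 → wraps to -53461 (10010111100101011)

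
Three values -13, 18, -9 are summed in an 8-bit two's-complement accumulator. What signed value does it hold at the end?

-4

-13 + 18 = 5 (00000101)
5 + (-9) = -4 (11111100)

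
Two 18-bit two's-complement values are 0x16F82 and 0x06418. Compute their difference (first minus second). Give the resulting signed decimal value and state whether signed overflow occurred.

0x16F82 = 010110111110000010 = 94082 (signed)
0x06418 = 000110010000011000 = 25624 (signed)
Subtract via negate-and-add: invert 000110010000011000 + 1 = 111001101111101000 (i.e. -25624).
  010110111110000010
+ 111001101111101000
= 010000101101101010  (discard carry-out 1)
Result 010000101101101010: MSB = 0 → value 68458.
Addends (after negating the subtrahend) have opposite signs, so signed overflow cannot occur.

68458; no overflow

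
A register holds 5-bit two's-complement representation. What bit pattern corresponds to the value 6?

6 is non-negative, so write it directly in 5 bits: 00110.

00110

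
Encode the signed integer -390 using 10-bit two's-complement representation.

1001111010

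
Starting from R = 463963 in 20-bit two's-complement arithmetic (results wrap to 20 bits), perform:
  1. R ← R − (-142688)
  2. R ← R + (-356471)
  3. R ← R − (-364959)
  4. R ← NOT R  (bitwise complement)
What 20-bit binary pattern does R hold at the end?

01101001110100011100

Start: R = 463963 = 01110001010001011011.
R = 463963 − (-142688) = 606651; wraps to -441925 = 10010100000110111011
R = -441925 + (-356471) = -798396; wraps to 250180 = 00111101000101000100
R = 250180 − (-364959) = 615139; wraps to -433437 = 10010110001011100011
R = NOT 10010110001011100011 = 01101001110100011100 = 433436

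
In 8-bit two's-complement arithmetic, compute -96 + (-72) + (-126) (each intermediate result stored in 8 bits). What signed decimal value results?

-96 + (-72) = -168 → wraps to 88 (01011000)
88 + (-126) = -38 (11011010)

-38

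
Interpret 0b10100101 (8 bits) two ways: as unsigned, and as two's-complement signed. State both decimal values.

unsigned = 165, signed = -91

Unsigned: 10100101 = 165.
Signed: MSB=1 → 165 − 256 = -91.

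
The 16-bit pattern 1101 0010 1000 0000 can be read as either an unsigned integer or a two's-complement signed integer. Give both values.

Unsigned: 1101001010000000 = 53888.
Signed: MSB=1 → 53888 − 65536 = -11648.

unsigned = 53888, signed = -11648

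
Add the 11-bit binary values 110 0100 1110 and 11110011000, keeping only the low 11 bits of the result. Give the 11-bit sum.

10111100110

  11001001110
+ 11110011000
= 10111100110  (discard carry-out 1)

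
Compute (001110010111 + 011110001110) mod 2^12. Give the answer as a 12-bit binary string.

101100100101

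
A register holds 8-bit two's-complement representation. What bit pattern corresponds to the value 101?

01100101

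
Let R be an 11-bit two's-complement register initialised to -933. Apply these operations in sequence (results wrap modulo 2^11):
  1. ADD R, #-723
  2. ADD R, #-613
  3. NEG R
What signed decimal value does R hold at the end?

221

Start: R = -933 = 10001011011.
R = -933 + (-723) = -1656; wraps to 392 = 00110001000
R = 392 + (-613) = -221 = 11100100011
R = −(-221) = 221 = 00011011101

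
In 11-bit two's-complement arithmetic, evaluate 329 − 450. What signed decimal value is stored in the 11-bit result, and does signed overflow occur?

-121; no overflow

329 → 00101001001
450 → 00111000010
Subtract via negate-and-add: invert 00111000010 + 1 = 11000111110 (i.e. -450).
  00101001001
+ 11000111110
= 11110000111
Result 11110000111: MSB = 1 → 1927 − 2048 = -121.
Addends (after negating the subtrahend) have opposite signs, so signed overflow cannot occur.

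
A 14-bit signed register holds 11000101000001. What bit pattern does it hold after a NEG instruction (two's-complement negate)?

00111010111111

Invert: 00111010111110. Add 1: 00111010111111.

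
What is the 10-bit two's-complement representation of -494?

1000010010

|-494| = 494 = 0111101110 in 10 bits.
Invert the bits: 1000010001. Add 1: 1000010010.
Check: 1000010010 reads as 530 − 1024 = -494.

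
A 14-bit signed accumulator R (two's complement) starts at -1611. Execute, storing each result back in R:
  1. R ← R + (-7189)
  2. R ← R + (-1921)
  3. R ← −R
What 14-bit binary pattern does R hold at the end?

10100111100001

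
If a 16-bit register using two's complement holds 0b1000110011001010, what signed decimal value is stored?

MSB is 1, so the value is negative.
Unsigned reading: 36042. Subtract 2^16 = 65536: 36042 − 65536 = -29494.

-29494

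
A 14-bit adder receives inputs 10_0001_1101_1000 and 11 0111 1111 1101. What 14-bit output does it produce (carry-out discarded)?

01100111010101

  10000111011000
+ 11011111111101
= 01100111010101  (discard carry-out 1)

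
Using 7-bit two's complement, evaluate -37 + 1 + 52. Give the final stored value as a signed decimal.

16

-37 + 1 = -36 (1011100)
-36 + 52 = 16 (0010000)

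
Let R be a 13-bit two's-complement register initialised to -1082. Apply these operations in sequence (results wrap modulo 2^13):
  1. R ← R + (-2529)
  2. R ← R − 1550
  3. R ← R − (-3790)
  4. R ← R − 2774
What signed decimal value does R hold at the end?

Start: R = -1082 = 1101111000110.
R = -1082 + (-2529) = -3611 = 1000111100101
R = -3611 − 1550 = -5161; wraps to 3031 = 0101111010111
R = 3031 − (-3790) = 6821; wraps to -1371 = 1101010100101
R = -1371 − 2774 = -4145; wraps to 4047 = 0111111001111

4047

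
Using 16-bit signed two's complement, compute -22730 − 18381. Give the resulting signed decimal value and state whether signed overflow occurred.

-22730 → 1010011100110110
18381 → 0100011111001101
Subtract via negate-and-add: invert 0100011111001101 + 1 = 1011100000110011 (i.e. -18381).
  1010011100110110
+ 1011100000110011
= 0101111101101001  (discard carry-out 1)
Result 0101111101101001: MSB = 0 → value 24425.
Both addends (after negating the subtrahend) are negative but the stored result is non-negative: signed overflow. The true value -22730 − 18381 = -41111 lies outside [-32768, 32767].

24425; overflow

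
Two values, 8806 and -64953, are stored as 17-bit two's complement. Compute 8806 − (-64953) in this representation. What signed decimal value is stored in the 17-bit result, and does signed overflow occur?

-57313; overflow

8806 → 00010001001100110
-64953 → 10000001001000111
Subtract via negate-and-add: invert 10000001001000111 + 1 = 01111110110111001 (i.e. 64953).
  00010001001100110
+ 01111110110111001
= 10010000000011111
Result 10010000000011111: MSB = 1 → 73759 − 131072 = -57313.
Both addends (after negating the subtrahend) are non-negative but the stored result is negative: signed overflow. The true value 8806 − (-64953) = 73759 lies outside [-65536, 65535].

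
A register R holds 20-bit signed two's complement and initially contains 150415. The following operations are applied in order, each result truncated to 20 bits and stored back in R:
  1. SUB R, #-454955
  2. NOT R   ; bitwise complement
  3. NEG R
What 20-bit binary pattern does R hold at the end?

Start: R = 150415 = 00100100101110001111.
R = 150415 − (-454955) = 605370; wraps to -443206 = 10010011110010111010
R = NOT 10010011110010111010 = 01101100001101000101 = 443205
R = −(443205) = -443205 = 10010011110010111011

10010011110010111011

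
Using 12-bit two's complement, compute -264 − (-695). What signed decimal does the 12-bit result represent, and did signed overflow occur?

431; no overflow

-264 → 111011111000
-695 → 110101001001
Subtract via negate-and-add: invert 110101001001 + 1 = 001010110111 (i.e. 695).
  111011111000
+ 001010110111
= 000110101111  (discard carry-out 1)
Result 000110101111: MSB = 0 → value 431.
Addends (after negating the subtrahend) have opposite signs, so signed overflow cannot occur.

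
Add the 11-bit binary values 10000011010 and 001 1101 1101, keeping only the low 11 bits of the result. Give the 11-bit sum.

10111110111

  10000011010
+ 00111011101
= 10111110111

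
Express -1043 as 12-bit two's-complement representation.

|-1043| = 1043 = 010000010011 in 12 bits.
Invert the bits: 101111101100. Add 1: 101111101101.
Check: 101111101101 reads as 3053 − 4096 = -1043.

101111101101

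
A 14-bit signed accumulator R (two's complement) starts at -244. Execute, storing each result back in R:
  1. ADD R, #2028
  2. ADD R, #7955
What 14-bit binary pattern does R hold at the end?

Start: R = -244 = 11111100001100.
R = -244 + 2028 = 1784 = 00011011111000
R = 1784 + 7955 = 9739; wraps to -6645 = 10011000001011

10011000001011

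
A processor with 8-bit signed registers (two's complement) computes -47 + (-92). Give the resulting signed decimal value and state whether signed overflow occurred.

117; overflow

-47 → 11010001
-92 → 10100100
  11010001
+ 10100100
= 01110101  (discard carry-out 1)
Result 01110101: MSB = 0 → value 117.
Both addends are negative but the stored result is non-negative: signed overflow. The true value -47 + (-92) = -139 lies outside [-128, 127].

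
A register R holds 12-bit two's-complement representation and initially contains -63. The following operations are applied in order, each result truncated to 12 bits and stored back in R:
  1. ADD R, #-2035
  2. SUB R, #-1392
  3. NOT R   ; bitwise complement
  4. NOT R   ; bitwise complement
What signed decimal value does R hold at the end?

-706

Start: R = -63 = 111111000001.
R = -63 + (-2035) = -2098; wraps to 1998 = 011111001110
R = 1998 − (-1392) = 3390; wraps to -706 = 110100111110
R = NOT 110100111110 = 001011000001 = 705
R = NOT 001011000001 = 110100111110 = -706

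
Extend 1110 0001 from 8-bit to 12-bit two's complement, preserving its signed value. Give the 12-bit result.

111111100001

MSB of 11100001 is 1; replicate it into the new high bits.
1111|11100001 → 111111100001 (still -31).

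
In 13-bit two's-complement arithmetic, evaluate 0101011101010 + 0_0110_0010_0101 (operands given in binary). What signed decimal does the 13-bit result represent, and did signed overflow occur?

-3825; overflow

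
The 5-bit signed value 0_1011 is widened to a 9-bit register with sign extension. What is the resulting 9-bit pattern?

000001011

MSB of 01011 is 0; replicate it into the new high bits.
0000|01011 → 000001011 (still 11).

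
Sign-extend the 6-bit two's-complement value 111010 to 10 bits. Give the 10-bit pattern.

1111111010

MSB of 111010 is 1; replicate it into the new high bits.
1111|111010 → 1111111010 (still -6).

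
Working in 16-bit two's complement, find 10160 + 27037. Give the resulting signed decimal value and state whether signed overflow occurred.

10160 → 0010011110110000
27037 → 0110100110011101
  0010011110110000
+ 0110100110011101
= 1001000101001101
Result 1001000101001101: MSB = 1 → 37197 − 65536 = -28339.
Both addends are non-negative but the stored result is negative: signed overflow. The true value 10160 + 27037 = 37197 lies outside [-32768, 32767].

-28339; overflow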